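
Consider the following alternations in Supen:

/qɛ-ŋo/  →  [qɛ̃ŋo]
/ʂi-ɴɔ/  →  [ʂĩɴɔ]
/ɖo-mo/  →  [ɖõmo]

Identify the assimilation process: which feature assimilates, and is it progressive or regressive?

The vowel /ɛ/ surfaces as nasalised [ɛ̃] next to the following nasal /ŋ/ — it has acquired the [+nasal] feature of its neighbour.
Likewise in the remaining data: /i/ → [ĩ] before /ɴ/; /o/ → [õ] before /m/ — each time a vowel is nasalised next to a following nasal.
Because the conditioning nasal is to the right of the vowel that changes, the process is regressive (anticipatory).

regressive nasality assimilation (vowel nasalisation)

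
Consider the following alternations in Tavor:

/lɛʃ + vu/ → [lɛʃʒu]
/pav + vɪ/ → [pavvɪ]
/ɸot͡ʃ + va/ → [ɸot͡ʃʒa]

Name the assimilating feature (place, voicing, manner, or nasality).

place

The segment that alternates is /v/, which surfaces as [ʒ] when adjacent to /ʃ/.
/v/ is labiodental while /ʃ/ is postalveolar; the output [ʒ] is postalveolar, matching the trigger — so the feature that spreads is place.
The same holds elsewhere in the data: /v/ → [ʒ] after /t͡ʃ/ (labiodental → postalveolar, matching postalveolar) — only place changes, and always toward the preceding segment.
No alternation appears in [pavvɪ]: there the adjacent consonants already agree in place (/v/ and /v/ are both labiodental), so this form is consistent with the same rule.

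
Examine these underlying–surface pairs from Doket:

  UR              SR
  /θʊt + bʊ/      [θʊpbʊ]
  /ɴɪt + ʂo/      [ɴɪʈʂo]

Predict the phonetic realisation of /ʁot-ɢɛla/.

[ʁoqɢɛla]

The data show regressive place assimilation: /t/ → [p] before /b/; /t/ → [ʈ] before /ʂ/. In each pair only place changes, matching the following consonant, while manner and voice stay constant.
The rule targets /t/ (voiceless alveolar stop), which sits before the trigger /ɢ/ (uvular).
The voiceless uvular stop is [q], so /t/ → [q].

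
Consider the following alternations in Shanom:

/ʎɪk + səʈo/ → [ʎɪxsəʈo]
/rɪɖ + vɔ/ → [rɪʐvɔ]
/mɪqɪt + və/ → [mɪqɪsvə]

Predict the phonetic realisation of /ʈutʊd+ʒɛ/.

[ʈutʊzʒɛ]

The data show regressive manner assimilation: /k/ → [x] before /s/; /ɖ/ → [ʐ] before /v/; /t/ → [s] before /v/. In each pair only manner changes, matching the following consonant, while place and voice stay constant.
The rule targets /d/ (voiced alveolar stop), which sits before the trigger /ʒ/ (fricative).
A voiced alveolar fricative is [z], so the surface segment is [z].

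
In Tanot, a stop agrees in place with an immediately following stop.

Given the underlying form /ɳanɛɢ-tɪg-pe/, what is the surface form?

[ɳanɛdtɪbpe]

/ɢ/ is a voiced uvular stop. The following trigger /t/ is alveolar, so /ɢ/ must become alveolar as well.
The voiced alveolar stop is [d], so /ɢ/ → [d].
The same rule applies at the second boundary: /g/ → [b] next to /p/.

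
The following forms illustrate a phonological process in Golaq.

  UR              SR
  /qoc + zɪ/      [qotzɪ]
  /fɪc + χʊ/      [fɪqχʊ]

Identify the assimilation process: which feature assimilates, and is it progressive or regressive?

Comparing underlying and surface forms, /c/ → [t] is the alternation; the neighbouring /z/ is constant.
/c/ is palatal while /z/ is alveolar; the output [t] is alveolar, matching the trigger — so the feature that spreads is place.
Manner and voice are unchanged, so the assimilation is partial, not total.
Checking the remaining alternation: /c/ → [q] before /χ/ (palatal → uvular, matching uvular) — only place changes, and always toward the following segment.
The trigger is the following segment, so the direction is regressive (anticipatory).

regressive place assimilation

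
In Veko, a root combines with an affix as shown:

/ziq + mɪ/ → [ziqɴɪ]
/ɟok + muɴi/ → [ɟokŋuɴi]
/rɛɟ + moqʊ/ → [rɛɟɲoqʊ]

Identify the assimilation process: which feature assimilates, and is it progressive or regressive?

progressive place assimilation

Underlying /m/ is realised as [ɴ] next to /q/; /q/ itself does not change.
The change bilabial → uvular matches the place of the preceding /q/, identifying this as place assimilation.
Manner and voice are unchanged, so the assimilation is partial, not total.
Checking the remaining alternations: /m/ → [ŋ] after /k/ (bilabial → velar, matching velar); /m/ → [ɲ] after /ɟ/ (bilabial → palatal, matching palatal) — only place changes, and always toward the preceding segment.
The trigger is the preceding segment, so the direction is progressive (perseverative).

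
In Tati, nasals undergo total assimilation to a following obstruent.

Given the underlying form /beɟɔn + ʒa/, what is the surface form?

/n/ is the segment targeted by the rule; it sits immediately before /ʒ/, so it assimilates completely and surfaces as [ʒ].

[beɟɔʒʒa]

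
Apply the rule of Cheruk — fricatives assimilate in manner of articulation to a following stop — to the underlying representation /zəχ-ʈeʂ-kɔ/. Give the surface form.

The rule targets /χ/ (voiceless uvular fricative), which sits before the trigger /ʈ/ (stop).
A voiceless uvular stop is [q], so the surface segment is [q].
At the second juncture, /ʂ/ likewise becomes [ʈ] adjacent to /k/.

[zəqʈeʈkɔ]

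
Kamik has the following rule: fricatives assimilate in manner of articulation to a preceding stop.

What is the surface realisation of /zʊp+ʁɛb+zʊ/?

[zʊpɢɛbdʊ]

/ʁ/ is a voiced uvular fricative. The preceding trigger /p/ is a stop, so /ʁ/ must become a stop as well.
The voiced uvular stop is [ɢ], so /ʁ/ → [ɢ].
The same rule applies at the second boundary: /z/ → [d] next to /b/.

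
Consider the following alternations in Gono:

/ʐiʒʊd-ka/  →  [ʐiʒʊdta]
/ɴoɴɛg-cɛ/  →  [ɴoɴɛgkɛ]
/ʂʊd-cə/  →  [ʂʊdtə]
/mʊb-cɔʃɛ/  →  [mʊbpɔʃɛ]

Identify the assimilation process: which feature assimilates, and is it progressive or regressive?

Underlying /k/ is realised as [t] next to /d/; /d/ itself does not change.
The change velar → alveolar matches the place of the preceding /d/, identifying this as place assimilation.
Manner and voice are unchanged, so the assimilation is partial, not total.
The other alternating forms pattern the same way: /c/ → [k] after /g/ (palatal → velar, matching velar); /c/ → [t] after /d/ (palatal → alveolar, matching alveolar); /c/ → [p] after /b/ (palatal → bilabial, matching bilabial) — only place changes, and always toward the preceding segment.
The trigger is the preceding segment, so the direction is progressive (perseverative).

progressive place assimilation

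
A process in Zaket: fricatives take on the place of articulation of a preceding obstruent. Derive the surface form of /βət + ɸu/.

[βətsu]

The rule targets /ɸ/ (voiceless bilabial fricative), which sits after the trigger /t/ (alveolar).
The voiceless alveolar fricative is [s], so /ɸ/ → [s].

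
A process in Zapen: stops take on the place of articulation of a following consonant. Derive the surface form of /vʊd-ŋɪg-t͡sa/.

[vʊgŋɪdt͡sa]

The rule targets /d/ (voiced alveolar stop), which sits before the trigger /ŋ/ (velar).
Changing only its place to velar gives [g] — the voiced velar stop.
At the second juncture, /g/ likewise becomes [d] adjacent to /t͡s/.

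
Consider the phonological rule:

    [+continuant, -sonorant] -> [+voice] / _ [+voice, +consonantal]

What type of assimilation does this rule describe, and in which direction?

regressive voicing assimilation

The structural change is [+voice], and the conditioning segment [+voice, +consonantal] (a voiced consonant) is itself voiced, so the target comes to share the voicing of its neighbour — voicing assimilation.
Since the environment is written after the underscore, the trigger follows the target; the direction is regressive.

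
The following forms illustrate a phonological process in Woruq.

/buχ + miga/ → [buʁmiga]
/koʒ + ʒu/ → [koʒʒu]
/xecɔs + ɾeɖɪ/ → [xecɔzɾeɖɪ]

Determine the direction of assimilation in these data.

regressive

Comparing underlying and surface forms, /χ/ → [ʁ] is the alternation; the neighbouring /m/ is constant.
/χ/ is voiceless while /m/ is voiced; the output [ʁ] is voiced, matching the trigger — so the feature that spreads is voicing.
The same holds elsewhere in the data: /s/ → [z] before /ɾ/ (voiceless → voiced, matching voiced) — only voicing changes, and always toward the following segment.
No alternation appears in [koʒʒu]: there the adjacent consonants already agree in voicing (/ʒ/ and /ʒ/ are both voiced), so this form is consistent with the same rule.
Since the segment that changes precedes the conditioning segment, the assimilation is regressive.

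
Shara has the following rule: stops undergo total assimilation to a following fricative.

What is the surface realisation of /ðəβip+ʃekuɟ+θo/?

[ðəβiʃʃekuθθo]

/p/ is the segment targeted by the rule; it sits immediately before /ʃ/, so it assimilates completely and surfaces as [ʃ].
At the second juncture, /ɟ/ likewise becomes [θ] adjacent to /θ/.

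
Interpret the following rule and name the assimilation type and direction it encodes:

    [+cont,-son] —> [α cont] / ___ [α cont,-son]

The shared variable α links the value of [cont] on the target to that of the neighbouring obstruent. [cont] distinguishes stops from fricatives — a manner-of-articulation feature — so this is manner assimilation.
Since the environment is written after the underscore, the trigger follows the target; the direction is regressive.

regressive manner assimilation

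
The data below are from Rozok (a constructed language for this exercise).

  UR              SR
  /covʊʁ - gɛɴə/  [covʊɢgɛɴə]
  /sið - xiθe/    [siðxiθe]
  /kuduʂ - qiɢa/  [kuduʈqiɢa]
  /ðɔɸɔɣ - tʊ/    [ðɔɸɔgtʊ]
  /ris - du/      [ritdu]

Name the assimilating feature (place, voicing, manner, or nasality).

The segment that alternates is /ʁ/, which surfaces as [ɢ] when adjacent to /g/.
The change fricative → stop matches the manner of the following /g/, identifying this as manner assimilation.
The other alternating forms pattern the same way: /ʂ/ → [ʈ] before /q/ (fricative → stop, matching a stop); /ɣ/ → [g] before /t/ (fricative → stop, matching a stop); /s/ → [t] before /d/ (fricative → stop, matching a stop) — only manner changes, and always toward the following segment.
Nothing changes in [siðxiθe]: there the adjacent consonants already agree in manner (/ð/ and /x/ are both fricatives), so this form is consistent with the same rule.

manner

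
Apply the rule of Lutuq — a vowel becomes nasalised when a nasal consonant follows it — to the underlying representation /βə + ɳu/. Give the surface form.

/ə/ sits next to the nasal /ɳ/ and is therefore nasalised to [ə̃].

[βə̃ɳu]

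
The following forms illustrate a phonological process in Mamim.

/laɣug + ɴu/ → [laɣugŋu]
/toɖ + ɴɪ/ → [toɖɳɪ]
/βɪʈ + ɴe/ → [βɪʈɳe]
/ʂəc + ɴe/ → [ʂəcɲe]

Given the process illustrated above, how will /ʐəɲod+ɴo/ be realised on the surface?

The data show progressive place assimilation: /ɴ/ → [ŋ] after /g/; /ɴ/ → [ɳ] after /ɖ/; /ɴ/ → [ɳ] after /ʈ/; /ɴ/ → [ɲ] after /c/. In each pair only place changes, matching the preceding consonant, while manner and voice stay constant.
/ɴ/ is a voiced uvular nasal. The preceding trigger /d/ is alveolar, so /ɴ/ must become alveolar as well.
The voiced alveolar nasal is [n], so /ɴ/ → [n].

[ʐəɲodno]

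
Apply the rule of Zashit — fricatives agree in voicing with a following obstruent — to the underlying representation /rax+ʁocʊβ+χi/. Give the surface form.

/x/ is a voiceless velar fricative. The following trigger /ʁ/ is voiced, so /x/ must become voiced as well.
The voiced velar fricative is [ɣ], so /x/ → [ɣ].
The same rule applies at the second boundary: /β/ → [ɸ] next to /χ/.

[raɣʁocʊɸχi]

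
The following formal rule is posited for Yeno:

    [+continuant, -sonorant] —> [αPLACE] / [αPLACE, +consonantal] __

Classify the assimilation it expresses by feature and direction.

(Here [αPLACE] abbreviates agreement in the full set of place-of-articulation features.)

The rule copies the place features (abbreviated [PLACE]) from the environment onto the target, so the assimilating feature is place.
Since the environment is written before the underscore, the trigger precedes the target; the direction is progressive.

progressive place assimilation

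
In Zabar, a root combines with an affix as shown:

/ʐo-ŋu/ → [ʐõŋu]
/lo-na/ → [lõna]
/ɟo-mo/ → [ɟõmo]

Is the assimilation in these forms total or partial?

partial assimilation

The vowel /o/ surfaces as nasalised [õ] next to the following nasal /ŋ/ — it has acquired the [+nasal] feature of its neighbour.
Likewise in the remaining data: /o/ → [õ] before /n/; /o/ → [õ] before /m/ — each time a vowel is nasalised next to a following nasal.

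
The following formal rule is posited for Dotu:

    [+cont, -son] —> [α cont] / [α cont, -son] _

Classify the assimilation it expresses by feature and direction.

The shared variable α links the value of [cont] on the target to that of the neighbouring obstruent. [cont] distinguishes stops from fricatives — a manner-of-articulation feature — so this is manner assimilation.
The conditioning segment sits to the left of the focus bar, meaning the trigger precedes the segment that changes — progressive assimilation.

progressive manner assimilation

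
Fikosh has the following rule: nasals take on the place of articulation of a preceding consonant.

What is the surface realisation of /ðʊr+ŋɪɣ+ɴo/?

[ðʊrnɪɣŋo]

/ŋ/ is a voiced velar nasal. The preceding trigger /r/ is alveolar, so /ŋ/ must become alveolar as well.
Changing only its place to alveolar gives [n] — the voiced alveolar nasal.
The same rule applies at the second boundary: /ɴ/ → [ŋ] next to /ɣ/.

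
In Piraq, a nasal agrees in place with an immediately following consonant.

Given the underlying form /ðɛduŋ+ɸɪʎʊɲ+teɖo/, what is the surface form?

[ðɛdumɸɪʎʊnteɖo]

/ŋ/ is a voiced velar nasal. The following trigger /ɸ/ is bilabial, so /ŋ/ must become bilabial as well.
A voiced bilabial nasal is [m], so the surface segment is [m].
The same rule applies at the second boundary: /ɲ/ → [n] next to /t/.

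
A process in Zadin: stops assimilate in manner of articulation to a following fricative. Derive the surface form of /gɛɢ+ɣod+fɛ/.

[gɛʁɣozfɛ]

/ɢ/ is a voiced uvular stop. The following trigger /ɣ/ is a fricative, so /ɢ/ must become a fricative as well.
A voiced uvular fricative is [ʁ], so the surface segment is [ʁ].
The same rule applies at the second boundary: /d/ → [z] next to /f/.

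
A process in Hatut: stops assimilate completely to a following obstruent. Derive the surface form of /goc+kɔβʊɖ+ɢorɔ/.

/c/ is the segment targeted by the rule; it sits immediately before /k/, so it assimilates completely and surfaces as [k].
The same rule applies at the second boundary: /ɖ/ → [ɢ] next to /ɢ/.

[gokkɔβʊɢɢorɔ]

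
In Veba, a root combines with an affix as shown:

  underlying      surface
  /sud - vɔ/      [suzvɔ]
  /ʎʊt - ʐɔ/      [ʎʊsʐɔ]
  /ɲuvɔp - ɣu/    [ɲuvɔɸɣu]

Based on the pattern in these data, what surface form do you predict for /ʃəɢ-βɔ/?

[ʃəʁβɔ]

The data show regressive manner assimilation: /d/ → [z] before /v/; /t/ → [s] before /ʐ/; /p/ → [ɸ] before /ɣ/. In each pair only manner changes, matching the following consonant, while place and voice stay constant.
/ɢ/ is a voiced uvular stop. The following trigger /β/ is a fricative, so /ɢ/ must become a fricative as well.
The voiced uvular fricative is [ʁ], so /ɢ/ → [ʁ].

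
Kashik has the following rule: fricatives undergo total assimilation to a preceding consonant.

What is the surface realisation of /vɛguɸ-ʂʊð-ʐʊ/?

/ʂ/ is the segment targeted by the rule; it sits immediately after /ɸ/, so it assimilates completely and surfaces as [ɸ].
At the second juncture, /ʐ/ likewise becomes [ð] adjacent to /ð/.

[vɛguɸɸʊððʊ]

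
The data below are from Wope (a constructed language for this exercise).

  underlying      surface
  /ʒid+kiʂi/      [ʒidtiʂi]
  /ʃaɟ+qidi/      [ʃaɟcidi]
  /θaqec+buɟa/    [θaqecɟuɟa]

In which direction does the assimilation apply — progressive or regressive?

Comparing underlying and surface forms, /k/ → [t] is the alternation; the neighbouring /d/ is constant.
The change velar → alveolar matches the place of the preceding /d/, identifying this as place assimilation.
Checking the remaining alternations: /q/ → [c] after /ɟ/ (uvular → palatal, matching palatal); /b/ → [ɟ] after /c/ (bilabial → palatal, matching palatal) — only place changes, and always toward the preceding segment.
Since the segment that changes follows the conditioning segment, the assimilation is progressive.

progressive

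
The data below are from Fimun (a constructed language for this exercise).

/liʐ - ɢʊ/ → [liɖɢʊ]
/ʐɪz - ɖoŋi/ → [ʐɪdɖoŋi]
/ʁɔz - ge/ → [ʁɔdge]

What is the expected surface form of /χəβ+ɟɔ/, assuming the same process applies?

[χəbɟɔ]

The data show regressive manner assimilation: /ʐ/ → [ɖ] before /ɢ/; /z/ → [d] before /ɖ/; /z/ → [d] before /g/. In each pair only manner changes, matching the following consonant, while place and voice stay constant.
The rule targets /β/ (voiced bilabial fricative), which sits before the trigger /ɟ/ (stop).
A voiced bilabial stop is [b], so the surface segment is [b].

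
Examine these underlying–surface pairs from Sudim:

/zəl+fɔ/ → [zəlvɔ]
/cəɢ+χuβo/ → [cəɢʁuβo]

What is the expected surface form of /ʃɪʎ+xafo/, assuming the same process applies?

[ʃɪʎɣafo]

The data show progressive voicing assimilation: /f/ → [v] after /l/; /χ/ → [ʁ] after /ɢ/. In each pair only voicing changes, matching the preceding consonant, while place and manner stay constant.
The rule targets /x/ (voiceless velar fricative), which sits after the trigger /ʎ/ (voiced).
Changing only its voicing to voiced gives [ɣ] — the voiced velar fricative.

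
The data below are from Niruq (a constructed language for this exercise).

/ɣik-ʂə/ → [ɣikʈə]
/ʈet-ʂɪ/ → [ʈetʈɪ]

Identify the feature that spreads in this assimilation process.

Underlying /ʂ/ is realised as [ʈ] next to /k/; /k/ itself does not change.
The change fricative → stop matches the manner of the preceding /k/, identifying this as manner assimilation.
The other alternating form patterns the same way: /ʂ/ → [ʈ] after /t/ (fricative → stop, matching a stop) — only manner changes, and always toward the preceding segment.

manner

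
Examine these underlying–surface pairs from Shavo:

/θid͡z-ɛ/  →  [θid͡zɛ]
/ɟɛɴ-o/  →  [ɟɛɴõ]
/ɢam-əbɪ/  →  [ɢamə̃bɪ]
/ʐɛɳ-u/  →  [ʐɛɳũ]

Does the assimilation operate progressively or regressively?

The vowel /o/ surfaces as nasalised [õ] next to the preceding nasal /ɴ/ — it has acquired the [+nasal] feature of its neighbour.
The other forms show the same pattern: /ə/ → [ə̃] after /m/; /u/ → [ũ] after /ɳ/ — each time a vowel is nasalised next to a preceding nasal.
No change occurs in [θid͡zɛ] because the vowel at the boundary is adjacent to an oral consonant, not a nasal (/ɛ/ next to /d͡z/).
Because the conditioning nasal is to the left of the vowel that changes, the process is progressive (perseverative).

progressive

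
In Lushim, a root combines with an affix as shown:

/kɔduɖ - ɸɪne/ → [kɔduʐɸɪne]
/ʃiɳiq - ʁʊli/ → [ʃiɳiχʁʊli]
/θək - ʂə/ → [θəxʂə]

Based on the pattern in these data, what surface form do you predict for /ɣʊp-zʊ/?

The data show regressive manner assimilation: /ɖ/ → [ʐ] before /ɸ/; /q/ → [χ] before /ʁ/; /k/ → [x] before /ʂ/. In each pair only manner changes, matching the following consonant, while place and voice stay constant.
The rule targets /p/ (voiceless bilabial stop), which sits before the trigger /z/ (fricative).
A voiceless bilabial fricative is [ɸ], so the surface segment is [ɸ].

[ɣʊɸzʊ]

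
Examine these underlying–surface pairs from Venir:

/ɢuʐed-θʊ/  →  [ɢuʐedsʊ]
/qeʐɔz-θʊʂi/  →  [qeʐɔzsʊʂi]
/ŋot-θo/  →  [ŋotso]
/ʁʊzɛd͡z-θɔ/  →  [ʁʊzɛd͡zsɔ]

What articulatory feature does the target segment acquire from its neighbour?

place

Comparing underlying and surface forms, /θ/ → [s] is the alternation; the neighbouring /d/ is constant.
/θ/ is dental while /d/ is alveolar; the output [s] is alveolar, matching the trigger — so the feature that spreads is place.
The other alternating forms pattern the same way: /θ/ → [s] after /z/ (dental → alveolar, matching alveolar); /θ/ → [s] after /t/ (dental → alveolar, matching alveolar); /θ/ → [s] after /d͡z/ (dental → alveolar, matching alveolar) — only place changes, and always toward the preceding segment.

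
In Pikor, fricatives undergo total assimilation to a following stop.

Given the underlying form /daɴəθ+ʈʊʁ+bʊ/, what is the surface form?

/θ/ is the segment targeted by the rule; it sits immediately before /ʈ/, so it assimilates completely and surfaces as [ʈ].
At the second juncture, /ʁ/ likewise becomes [b] adjacent to /b/.

[daɴəʈʈʊbbʊ]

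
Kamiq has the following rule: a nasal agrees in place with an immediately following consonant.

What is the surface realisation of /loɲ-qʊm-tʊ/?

The rule targets /ɲ/ (voiced palatal nasal), which sits before the trigger /q/ (uvular).
A voiced uvular nasal is [ɴ], so the surface segment is [ɴ].
The same rule applies at the second boundary: /m/ → [n] next to /t/.

[loɴqʊntʊ]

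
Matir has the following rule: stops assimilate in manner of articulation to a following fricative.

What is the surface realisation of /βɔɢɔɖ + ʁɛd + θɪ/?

[βɔɢɔʐʁɛzθɪ]

/ɖ/ is a voiced retroflex stop. The following trigger /ʁ/ is a fricative, so /ɖ/ must become a fricative as well.
The voiced retroflex fricative is [ʐ], so /ɖ/ → [ʐ].
The same rule applies at the second boundary: /d/ → [z] next to /θ/.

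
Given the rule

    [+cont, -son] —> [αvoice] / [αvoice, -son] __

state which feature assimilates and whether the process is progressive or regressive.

The rule copies [voice] from the environment onto the target, so the assimilating feature is voicing.
Since the environment is written before the underscore, the trigger precedes the target; the direction is progressive.

progressive voicing assimilation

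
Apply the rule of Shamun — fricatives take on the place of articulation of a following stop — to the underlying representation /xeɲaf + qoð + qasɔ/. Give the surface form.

/f/ is a voiceless labiodental fricative. The following trigger /q/ is uvular, so /f/ must become uvular as well.
The voiceless uvular fricative is [χ], so /f/ → [χ].
At the second juncture, /ð/ likewise becomes [ʁ] adjacent to /q/.

[xeɲaχqoʁqasɔ]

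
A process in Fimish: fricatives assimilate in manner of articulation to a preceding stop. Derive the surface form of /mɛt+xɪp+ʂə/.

The rule targets /x/ (voiceless velar fricative), which sits after the trigger /t/ (stop).
Changing only its manner to stop gives [k] — the voiceless velar stop.
The same rule applies at the second boundary: /ʂ/ → [ʈ] next to /p/.

[mɛtkɪpʈə]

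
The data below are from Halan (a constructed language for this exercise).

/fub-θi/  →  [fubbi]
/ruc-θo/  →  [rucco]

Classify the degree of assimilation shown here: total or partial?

The segment that alternates is /θ/, which surfaces as [b] when adjacent to /b/.
The output [b] is identical to the trigger /b/ — every feature (place, manner, voicing) has been copied — so this is total assimilation.
The other form behaves the same way: /θ/ → [c] after /c/ — in each case the output is a copy of the preceding consonant.

total assimilation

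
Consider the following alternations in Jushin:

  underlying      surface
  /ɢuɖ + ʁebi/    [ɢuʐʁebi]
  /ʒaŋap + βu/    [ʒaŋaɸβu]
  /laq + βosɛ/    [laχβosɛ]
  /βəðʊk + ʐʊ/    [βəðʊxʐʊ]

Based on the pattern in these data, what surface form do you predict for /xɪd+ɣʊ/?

The data show regressive manner assimilation: /ɖ/ → [ʐ] before /ʁ/; /p/ → [ɸ] before /β/; /q/ → [χ] before /β/; /k/ → [x] before /ʐ/. In each pair only manner changes, matching the following consonant, while place and voice stay constant.
/d/ is a voiced alveolar stop. The following trigger /ɣ/ is a fricative, so /d/ must become a fricative as well.
A voiced alveolar fricative is [z], so the surface segment is [z].

[xɪzɣʊ]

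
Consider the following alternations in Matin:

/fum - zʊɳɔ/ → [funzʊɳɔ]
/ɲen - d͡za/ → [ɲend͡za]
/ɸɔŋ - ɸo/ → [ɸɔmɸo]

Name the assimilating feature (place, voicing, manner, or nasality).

Underlying /m/ is realised as [n] next to /z/; /z/ itself does not change.
/m/ is bilabial while /z/ is alveolar; the output [n] is alveolar, matching the trigger — so the feature that spreads is place.
The other alternating form patterns the same way: /ŋ/ → [m] before /ɸ/ (velar → bilabial, matching bilabial) — only place changes, and always toward the following segment.
No alternation appears in [ɲend͡za]: there the adjacent consonants already agree in place (/n/ and /d͡z/ are both alveolar), so this form is consistent with the same rule.

place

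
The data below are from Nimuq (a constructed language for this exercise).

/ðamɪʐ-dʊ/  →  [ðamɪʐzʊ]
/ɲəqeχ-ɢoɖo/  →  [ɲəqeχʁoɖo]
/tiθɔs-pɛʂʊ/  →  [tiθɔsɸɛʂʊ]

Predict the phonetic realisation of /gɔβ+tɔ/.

[gɔβsɔ]

The data show progressive manner assimilation: /d/ → [z] after /ʐ/; /ɢ/ → [ʁ] after /χ/; /p/ → [ɸ] after /s/. In each pair only manner changes, matching the preceding consonant, while place and voice stay constant.
The rule targets /t/ (voiceless alveolar stop), which sits after the trigger /β/ (fricative).
A voiceless alveolar fricative is [s], so the surface segment is [s].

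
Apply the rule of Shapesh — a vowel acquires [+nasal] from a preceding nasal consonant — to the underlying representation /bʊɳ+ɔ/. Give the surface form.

[bʊɳɔ̃]

The vowel /ɔ/ is adjacent to the preceding nasal /ɳ/, so it acquires [+nasal] and surfaces as [ɔ̃].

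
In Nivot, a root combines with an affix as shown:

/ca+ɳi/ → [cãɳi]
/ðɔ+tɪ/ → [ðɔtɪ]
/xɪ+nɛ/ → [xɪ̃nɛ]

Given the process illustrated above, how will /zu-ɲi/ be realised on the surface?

The data show regressive nasality assimilation (vowel nasalisation): /a/ → [ã] before /ɳ/; /ɪ/ → [ɪ̃] before /n/ — a vowel is nasalised by an immediately following nasal consonant.
No change occurs in [ðɔtɪ] because the vowel at the boundary is adjacent to an oral consonant, not a nasal (/ɔ/ next to /t/).
/u/ sits next to the nasal /ɲ/ and is therefore nasalised to [ũ].

[zũɲi]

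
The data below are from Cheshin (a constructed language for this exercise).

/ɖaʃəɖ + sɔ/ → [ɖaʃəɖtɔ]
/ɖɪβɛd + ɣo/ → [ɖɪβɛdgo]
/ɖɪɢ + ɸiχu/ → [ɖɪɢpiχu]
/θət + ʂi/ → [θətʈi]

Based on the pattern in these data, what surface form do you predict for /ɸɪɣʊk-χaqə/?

The data show progressive manner assimilation: /s/ → [t] after /ɖ/; /ɣ/ → [g] after /d/; /ɸ/ → [p] after /ɢ/; /ʂ/ → [ʈ] after /t/. In each pair only manner changes, matching the preceding consonant, while place and voice stay constant.
/χ/ is a voiceless uvular fricative. The preceding trigger /k/ is a stop, so /χ/ must become a stop as well.
A voiceless uvular stop is [q], so the surface segment is [q].

[ɸɪɣʊkqaqə]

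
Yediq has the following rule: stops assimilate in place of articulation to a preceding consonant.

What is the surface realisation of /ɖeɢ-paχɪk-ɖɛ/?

The rule targets /p/ (voiceless bilabial stop), which sits after the trigger /ɢ/ (uvular).
Changing only its place to uvular gives [q] — the voiceless uvular stop.
The same rule applies at the second boundary: /ɖ/ → [g] next to /k/.

[ɖeɢqaχɪkgɛ]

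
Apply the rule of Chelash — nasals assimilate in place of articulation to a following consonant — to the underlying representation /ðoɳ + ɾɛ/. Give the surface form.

/ɳ/ is a voiced retroflex nasal. The following trigger /ɾ/ is alveolar, so /ɳ/ must become alveolar as well.
The voiced alveolar nasal is [n], so /ɳ/ → [n].

[ðonɾɛ]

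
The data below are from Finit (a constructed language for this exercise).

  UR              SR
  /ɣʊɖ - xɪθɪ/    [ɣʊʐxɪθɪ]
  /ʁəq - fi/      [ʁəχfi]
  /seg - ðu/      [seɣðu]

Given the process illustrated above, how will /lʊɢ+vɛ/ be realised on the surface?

The data show regressive manner assimilation: /ɖ/ → [ʐ] before /x/; /q/ → [χ] before /f/; /g/ → [ɣ] before /ð/. In each pair only manner changes, matching the following consonant, while place and voice stay constant.
/ɢ/ is a voiced uvular stop. The following trigger /v/ is a fricative, so /ɢ/ must become a fricative as well.
The voiced uvular fricative is [ʁ], so /ɢ/ → [ʁ].

[lʊʁvɛ]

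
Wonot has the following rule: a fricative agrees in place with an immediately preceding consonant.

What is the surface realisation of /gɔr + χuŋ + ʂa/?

[gɔrsuŋxa]

/χ/ is a voiceless uvular fricative. The preceding trigger /r/ is alveolar, so /χ/ must become alveolar as well.
Changing only its place to alveolar gives [s] — the voiceless alveolar fricative.
At the second juncture, /ʂ/ likewise becomes [x] adjacent to /ŋ/.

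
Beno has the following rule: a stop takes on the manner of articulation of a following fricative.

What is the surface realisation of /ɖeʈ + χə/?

[ɖeʂχə]

/ʈ/ is a voiceless retroflex stop. The following trigger /χ/ is a fricative, so /ʈ/ must become a fricative as well.
Changing only its manner to fricative gives [ʂ] — the voiceless retroflex fricative.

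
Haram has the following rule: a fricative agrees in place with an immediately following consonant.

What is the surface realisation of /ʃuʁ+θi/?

The rule targets /ʁ/ (voiced uvular fricative), which sits before the trigger /θ/ (dental).
A voiced dental fricative is [ð], so the surface segment is [ð].

[ʃuðθi]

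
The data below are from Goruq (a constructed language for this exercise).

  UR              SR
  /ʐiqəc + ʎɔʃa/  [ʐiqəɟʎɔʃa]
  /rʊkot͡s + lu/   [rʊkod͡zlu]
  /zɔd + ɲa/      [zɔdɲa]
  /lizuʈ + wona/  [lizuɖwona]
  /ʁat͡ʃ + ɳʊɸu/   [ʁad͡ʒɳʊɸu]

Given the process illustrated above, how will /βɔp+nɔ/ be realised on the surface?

[βɔbnɔ]

The data show regressive voicing assimilation: /c/ → [ɟ] before /ʎ/; /t͡s/ → [d͡z] before /l/; /ʈ/ → [ɖ] before /w/; /t͡ʃ/ → [d͡ʒ] before /ɳ/. In each pair only voicing changes, matching the following consonant, while place and manner stay constant.
No alternation appears in [zɔdɲa]: there the adjacent consonants already agree in voicing (/d/ and /ɲ/ are both voiced), so this form is consistent with the same rule.
The rule targets /p/ (voiceless bilabial stop), which sits before the trigger /n/ (voiced).
Changing only its voicing to voiced gives [b] — the voiced bilabial stop.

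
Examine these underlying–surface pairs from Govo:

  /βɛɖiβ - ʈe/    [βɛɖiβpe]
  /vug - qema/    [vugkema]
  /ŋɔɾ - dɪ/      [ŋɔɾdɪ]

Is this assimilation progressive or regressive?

Underlying /ʈ/ is realised as [p] next to /β/; /β/ itself does not change.
/ʈ/ is retroflex while /β/ is bilabial; the output [p] is bilabial, matching the trigger — so the feature that spreads is place.
Checking the remaining alternation: /q/ → [k] after /g/ (uvular → velar, matching velar) — only place changes, and always toward the preceding segment.
Nothing changes in [ŋɔɾdɪ]: there the adjacent consonants already agree in place (/d/ and /ɾ/ are both alveolar), so this form is consistent with the same rule.
Since the segment that changes follows the conditioning segment, the assimilation is progressive.

progressive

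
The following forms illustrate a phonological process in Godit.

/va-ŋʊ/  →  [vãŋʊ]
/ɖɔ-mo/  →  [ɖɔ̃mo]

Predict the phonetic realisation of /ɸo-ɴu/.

[ɸõɴu]

The data show regressive nasality assimilation (vowel nasalisation): /a/ → [ã] before /ŋ/; /ɔ/ → [ɔ̃] before /m/ — a vowel is nasalised by an immediately following nasal consonant.
/o/ sits next to the nasal /ɴ/ and is therefore nasalised to [õ].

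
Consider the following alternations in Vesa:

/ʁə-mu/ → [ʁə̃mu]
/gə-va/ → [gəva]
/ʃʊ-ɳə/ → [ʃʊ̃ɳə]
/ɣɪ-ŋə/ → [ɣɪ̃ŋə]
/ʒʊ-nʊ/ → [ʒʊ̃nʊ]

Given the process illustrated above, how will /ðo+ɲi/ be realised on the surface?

[ðõɲi]

The data show regressive nasality assimilation (vowel nasalisation): /ə/ → [ə̃] before /m/; /ʊ/ → [ʊ̃] before /ɳ/; /ɪ/ → [ɪ̃] before /ŋ/; /ʊ/ → [ʊ̃] before /n/ — a vowel is nasalised by an immediately following nasal consonant.
No change occurs in [gəva] because the vowel at the boundary is adjacent to an oral consonant, not a nasal (/ə/ next to /v/).
The vowel /o/ is adjacent to the following nasal /ɲ/, so it acquires [+nasal] and surfaces as [õ].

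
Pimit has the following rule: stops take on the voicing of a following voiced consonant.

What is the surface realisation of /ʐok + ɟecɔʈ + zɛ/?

The rule targets /k/ (voiceless velar stop), which sits before the trigger /ɟ/ (voiced).
A voiced velar stop is [g], so the surface segment is [g].
The same rule applies at the second boundary: /ʈ/ → [ɖ] next to /z/.

[ʐogɟecɔɖzɛ]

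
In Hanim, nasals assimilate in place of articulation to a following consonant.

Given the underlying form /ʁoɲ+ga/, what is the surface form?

[ʁoŋga]

/ɲ/ is a voiced palatal nasal. The following trigger /g/ is velar, so /ɲ/ must become velar as well.
A voiced velar nasal is [ŋ], so the surface segment is [ŋ].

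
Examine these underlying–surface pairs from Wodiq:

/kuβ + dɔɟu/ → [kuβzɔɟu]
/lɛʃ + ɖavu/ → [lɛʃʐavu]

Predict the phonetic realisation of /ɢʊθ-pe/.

[ɢʊθɸe]

The data show progressive manner assimilation: /d/ → [z] after /β/; /ɖ/ → [ʐ] after /ʃ/. In each pair only manner changes, matching the preceding consonant, while place and voice stay constant.
The rule targets /p/ (voiceless bilabial stop), which sits after the trigger /θ/ (fricative).
Changing only its manner to fricative gives [ɸ] — the voiceless bilabial fricative.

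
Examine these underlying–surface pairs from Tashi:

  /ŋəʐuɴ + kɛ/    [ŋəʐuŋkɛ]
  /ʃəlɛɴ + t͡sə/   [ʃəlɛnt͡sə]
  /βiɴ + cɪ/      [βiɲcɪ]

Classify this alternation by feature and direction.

The segment that alternates is /ɴ/, which surfaces as [ŋ] when adjacent to /k/.
The change uvular → velar matches the place of the following /k/, identifying this as place assimilation.
Manner and voice are unchanged, so the assimilation is partial, not total.
The other alternating forms pattern the same way: /ɴ/ → [n] before /t͡s/ (uvular → alveolar, matching alveolar); /ɴ/ → [ɲ] before /c/ (uvular → palatal, matching palatal) — only place changes, and always toward the following segment.
Since the segment that changes precedes the conditioning segment, the assimilation is regressive.

regressive place assimilation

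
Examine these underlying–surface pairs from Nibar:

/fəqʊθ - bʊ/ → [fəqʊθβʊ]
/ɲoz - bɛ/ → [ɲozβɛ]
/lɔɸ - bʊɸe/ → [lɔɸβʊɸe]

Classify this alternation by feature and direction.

The segment that alternates is /b/, which surfaces as [β] when adjacent to /θ/.
The change stop → fricative matches the manner of the preceding /θ/, identifying this as manner assimilation.
Place and voice are unchanged, so the assimilation is partial, not total.
The other alternating forms pattern the same way: /b/ → [β] after /z/ (stop → fricative, matching a fricative); /b/ → [β] after /ɸ/ (stop → fricative, matching a fricative) — only manner changes, and always toward the preceding segment.
The trigger is the preceding segment, so the direction is progressive (perseverative).

progressive manner assimilation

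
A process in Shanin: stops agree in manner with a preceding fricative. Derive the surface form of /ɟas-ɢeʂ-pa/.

[ɟasʁeʂɸa]

/ɢ/ is a voiced uvular stop. The preceding trigger /s/ is a fricative, so /ɢ/ must become a fricative as well.
A voiced uvular fricative is [ʁ], so the surface segment is [ʁ].
The same rule applies at the second boundary: /p/ → [ɸ] next to /ʂ/.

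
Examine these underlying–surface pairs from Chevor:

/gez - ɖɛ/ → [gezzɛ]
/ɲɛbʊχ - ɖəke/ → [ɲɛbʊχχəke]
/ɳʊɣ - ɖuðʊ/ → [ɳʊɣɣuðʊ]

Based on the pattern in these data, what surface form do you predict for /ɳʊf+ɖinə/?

[ɳʊffinə]

The data show progressive total assimilation (/ɖ/ → [z] after /z/; /ɖ/ → [χ] after /χ/; /ɖ/ → [ɣ] after /ɣ/): in every case the target segment becomes identical to its preceding neighbour, copying more than a single feature.
/ɖ/ is the segment targeted by the rule; it sits immediately after /f/, so it assimilates completely and surfaces as [f].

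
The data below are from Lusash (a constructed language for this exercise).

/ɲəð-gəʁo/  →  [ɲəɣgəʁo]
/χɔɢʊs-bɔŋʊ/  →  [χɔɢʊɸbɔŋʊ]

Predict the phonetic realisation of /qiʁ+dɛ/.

The data show regressive place assimilation: /ð/ → [ɣ] before /g/; /s/ → [ɸ] before /b/. In each pair only place changes, matching the following consonant, while manner and voice stay constant.
The rule targets /ʁ/ (voiced uvular fricative), which sits before the trigger /d/ (alveolar).
The voiced alveolar fricative is [z], so /ʁ/ → [z].

[qizdɛ]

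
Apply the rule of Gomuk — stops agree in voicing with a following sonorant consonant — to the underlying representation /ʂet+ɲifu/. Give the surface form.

[ʂedɲifu]

The rule targets /t/ (voiceless alveolar stop), which sits before the trigger /ɲ/ (voiced).
The voiced alveolar stop is [d], so /t/ → [d].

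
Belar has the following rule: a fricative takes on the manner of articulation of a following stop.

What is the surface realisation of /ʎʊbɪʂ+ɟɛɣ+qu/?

/ʂ/ is a voiceless retroflex fricative. The following trigger /ɟ/ is a stop, so /ʂ/ must become a stop as well.
A voiceless retroflex stop is [ʈ], so the surface segment is [ʈ].
The same rule applies at the second boundary: /ɣ/ → [g] next to /q/.

[ʎʊbɪʈɟɛgqu]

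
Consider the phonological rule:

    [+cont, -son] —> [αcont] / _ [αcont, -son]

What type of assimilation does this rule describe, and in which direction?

regressive manner assimilation

The shared variable α links the value of [cont] on the target to that of the neighbouring obstruent. [cont] distinguishes stops from fricatives — a manner-of-articulation feature — so this is manner assimilation.
Since the environment is written after the underscore, the trigger follows the target; the direction is regressive.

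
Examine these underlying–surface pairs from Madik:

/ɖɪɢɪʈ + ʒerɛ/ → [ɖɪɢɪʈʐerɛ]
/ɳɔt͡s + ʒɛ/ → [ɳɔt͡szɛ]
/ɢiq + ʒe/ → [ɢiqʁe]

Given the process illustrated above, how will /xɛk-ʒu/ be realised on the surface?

The data show progressive place assimilation: /ʒ/ → [ʐ] after /ʈ/; /ʒ/ → [z] after /t͡s/; /ʒ/ → [ʁ] after /q/. In each pair only place changes, matching the preceding consonant, while manner and voice stay constant.
/ʒ/ is a voiced postalveolar fricative. The preceding trigger /k/ is velar, so /ʒ/ must become velar as well.
A voiced velar fricative is [ɣ], so the surface segment is [ɣ].

[xɛkɣu]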